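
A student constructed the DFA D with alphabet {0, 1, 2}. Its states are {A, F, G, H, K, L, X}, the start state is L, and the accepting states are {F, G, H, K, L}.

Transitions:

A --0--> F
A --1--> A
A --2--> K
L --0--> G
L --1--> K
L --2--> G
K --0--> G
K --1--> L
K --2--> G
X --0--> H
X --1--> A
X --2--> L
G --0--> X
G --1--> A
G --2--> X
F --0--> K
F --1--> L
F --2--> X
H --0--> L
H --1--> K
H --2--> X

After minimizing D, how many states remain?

P0 = {F,G,H,K,L} | {A,X}.
Refine {F,G,H,K,L} on symbol 0: members go to different blocks, giving {F,H,K,L} and {G}.
Refine {F,H,K,L} on symbol 0: members go to different blocks, giving {K,L} and {F,H}.
No further refinement is possible. Final partition (4 blocks): {K,L} | {A,X} | {G} | {F,H}.

4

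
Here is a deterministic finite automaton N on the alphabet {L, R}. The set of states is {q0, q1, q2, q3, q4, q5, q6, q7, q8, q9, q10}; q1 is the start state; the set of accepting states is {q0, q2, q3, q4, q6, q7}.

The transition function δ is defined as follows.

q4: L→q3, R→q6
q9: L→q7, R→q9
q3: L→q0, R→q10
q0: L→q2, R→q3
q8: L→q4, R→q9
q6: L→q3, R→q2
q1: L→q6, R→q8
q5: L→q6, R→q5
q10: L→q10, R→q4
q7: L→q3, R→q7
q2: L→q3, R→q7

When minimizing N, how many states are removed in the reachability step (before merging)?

1

No path from q1 leads to q5; the other 10 states are all reachable.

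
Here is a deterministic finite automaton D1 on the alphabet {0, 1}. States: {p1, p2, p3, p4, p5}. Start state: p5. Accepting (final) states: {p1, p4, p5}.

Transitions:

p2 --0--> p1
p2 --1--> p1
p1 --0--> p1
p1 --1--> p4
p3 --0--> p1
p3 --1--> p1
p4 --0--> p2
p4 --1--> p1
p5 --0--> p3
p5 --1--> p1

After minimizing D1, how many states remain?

3

Every state is reachable, so we keep all 5.
Start with accepting vs non-accepting: {p1,p4,p5} | {p2,p3}.
Refine {p1,p4,p5} on symbol 0: members go to different blocks, giving {p4,p5} and {p1}.
The partition is now stable with 3 blocks: {p4,p5} | {p2,p3} | {p1}.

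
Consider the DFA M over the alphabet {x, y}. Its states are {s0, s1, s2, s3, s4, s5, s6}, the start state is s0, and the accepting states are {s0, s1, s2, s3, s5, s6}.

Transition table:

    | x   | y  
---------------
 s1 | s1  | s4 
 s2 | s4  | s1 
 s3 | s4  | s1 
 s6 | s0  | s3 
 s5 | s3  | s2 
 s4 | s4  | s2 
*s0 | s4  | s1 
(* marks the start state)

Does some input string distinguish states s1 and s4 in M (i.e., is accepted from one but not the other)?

Reachable states from the start: {s0,s1,s2,s4}. Unreachable: {s3,s5,s6} — drop them.
Start with accepting vs non-accepting: {s0,s1,s2} | {s4}.
Split {s0,s1,s2} by δ(·,x) → {s0,s2} and {s1}.
No further refinement is possible. Final partition (3 blocks): {s0,s2} | {s4} | {s1}.
s1 and s4 end up in different blocks, so they are distinguishable. For instance, the string 'ε' is accepted from only s1.

Yes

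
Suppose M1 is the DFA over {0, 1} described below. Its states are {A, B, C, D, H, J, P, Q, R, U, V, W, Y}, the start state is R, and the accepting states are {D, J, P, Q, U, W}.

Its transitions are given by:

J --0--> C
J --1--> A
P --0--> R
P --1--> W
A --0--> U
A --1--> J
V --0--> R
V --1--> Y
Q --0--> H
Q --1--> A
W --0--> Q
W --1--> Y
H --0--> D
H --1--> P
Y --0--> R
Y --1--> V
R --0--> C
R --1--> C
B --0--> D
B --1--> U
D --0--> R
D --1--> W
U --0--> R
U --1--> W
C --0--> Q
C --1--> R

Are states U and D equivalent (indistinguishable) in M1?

Yes

Reachable states from the start: {A,C,D,H,J,P,Q,R,U,V,W,Y}. Unreachable: {B} — drop them.
Initial partition by acceptance: {D,J,P,Q,U,W} | {A,C,H,R,V,Y}.
Split {D,J,P,Q,U,W} by δ(·,0) → {D,J,P,Q,U} and {W}.
On input 1, block {D,J,P,Q,U} splits into {D,P,U} and {J,Q}.
On input 0, block {A,C,H,R,V,Y} splits into {R,V,Y} and {A,H} and {C}.
Refine {R,V,Y} on symbol 0: members go to different blocks, giving {V,Y} and {R}.
Split {J,Q} by δ(·,0) → {J} and {Q}.
Refine {A,H} on symbol 1: members go to different blocks, giving {A} and {H}.
Stable partition: {D,P,U} | {V,Y} | {W} | {J} | {A} | {C} | {R} | {Q} | {H} — 9 equivalence classes.
U and D lie in the same block of the stable partition, so they are equivalent — no string distinguishes them.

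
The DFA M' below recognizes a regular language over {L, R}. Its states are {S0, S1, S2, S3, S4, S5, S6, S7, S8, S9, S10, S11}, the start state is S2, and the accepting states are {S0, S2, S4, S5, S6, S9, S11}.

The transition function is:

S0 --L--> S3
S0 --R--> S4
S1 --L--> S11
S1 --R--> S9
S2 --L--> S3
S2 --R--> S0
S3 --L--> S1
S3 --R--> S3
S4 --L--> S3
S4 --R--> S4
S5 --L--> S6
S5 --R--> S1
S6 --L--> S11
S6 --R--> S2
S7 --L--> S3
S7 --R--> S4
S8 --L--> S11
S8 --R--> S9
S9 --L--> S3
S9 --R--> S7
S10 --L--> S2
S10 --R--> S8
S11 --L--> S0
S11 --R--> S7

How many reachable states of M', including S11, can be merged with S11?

Reachable states from the start: {S0,S1,S2,S3,S4,S7,S9,S11}. Unreachable: {S5,S6,S8,S10} — drop them.
Start with accepting vs non-accepting: {S0,S2,S4,S9,S11} | {S1,S3,S7}.
On input L, block {S0,S2,S4,S9,S11} splits into {S0,S2,S4,S9} and {S11}.
Split {S0,S2,S4,S9} by δ(·,R) → {S0,S2,S4} and {S9}.
Refine {S1,S3,S7} on symbol L: members go to different blocks, giving {S3,S7} and {S1}.
Split {S3,S7} by δ(·,L) → {S3} and {S7}.
Stable partition: {S0,S2,S4} | {S3} | {S11} | {S9} | {S1} | {S7} — 6 equivalence classes.
The equivalence class containing S11 is {S11}, of size 1.

1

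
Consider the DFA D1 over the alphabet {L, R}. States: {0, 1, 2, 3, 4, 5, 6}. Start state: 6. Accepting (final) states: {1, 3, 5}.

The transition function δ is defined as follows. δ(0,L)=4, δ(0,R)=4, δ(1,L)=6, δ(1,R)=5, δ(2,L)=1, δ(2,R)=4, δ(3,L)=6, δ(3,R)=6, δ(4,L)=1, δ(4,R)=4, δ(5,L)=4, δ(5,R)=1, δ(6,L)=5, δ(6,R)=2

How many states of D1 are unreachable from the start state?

2

Starting at 6 and following transitions, the reachable set is {1, 2, 4, 5, 6}. That leaves 0, 3 unreachable — 2 in total.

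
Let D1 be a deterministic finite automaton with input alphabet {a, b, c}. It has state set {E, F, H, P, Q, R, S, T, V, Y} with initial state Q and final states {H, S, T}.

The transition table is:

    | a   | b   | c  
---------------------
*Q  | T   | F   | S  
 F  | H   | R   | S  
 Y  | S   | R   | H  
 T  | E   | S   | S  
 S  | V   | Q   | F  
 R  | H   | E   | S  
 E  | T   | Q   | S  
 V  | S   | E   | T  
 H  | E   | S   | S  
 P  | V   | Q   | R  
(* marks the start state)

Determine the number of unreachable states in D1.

BFS from Q reaches {E, F, H, Q, R, S, T, V}; the 2 state(s) P, Y are never visited.

2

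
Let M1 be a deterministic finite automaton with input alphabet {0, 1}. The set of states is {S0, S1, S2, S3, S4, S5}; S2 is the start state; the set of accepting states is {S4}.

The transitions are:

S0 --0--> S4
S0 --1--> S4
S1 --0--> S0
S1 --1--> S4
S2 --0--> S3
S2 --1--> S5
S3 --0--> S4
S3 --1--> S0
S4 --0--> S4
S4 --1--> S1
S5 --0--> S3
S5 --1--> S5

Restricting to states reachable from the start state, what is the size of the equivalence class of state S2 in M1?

2

All states are reachable from the start state.
P0 = {S4} | {S0,S1,S2,S3,S5}.
Refine {S0,S1,S2,S3,S5} on symbol 0: members go to different blocks, giving {S1,S2,S5} and {S0,S3}.
Refine {S1,S2,S5} on symbol 1: members go to different blocks, giving {S2,S5} and {S1}.
On input 1, block {S0,S3} splits into {S0} and {S3}.
Stable partition: {S4} | {S2,S5} | {S0} | {S1} | {S3} — 5 equivalence classes.
The equivalence class containing S2 is {S2,S5}, of size 2.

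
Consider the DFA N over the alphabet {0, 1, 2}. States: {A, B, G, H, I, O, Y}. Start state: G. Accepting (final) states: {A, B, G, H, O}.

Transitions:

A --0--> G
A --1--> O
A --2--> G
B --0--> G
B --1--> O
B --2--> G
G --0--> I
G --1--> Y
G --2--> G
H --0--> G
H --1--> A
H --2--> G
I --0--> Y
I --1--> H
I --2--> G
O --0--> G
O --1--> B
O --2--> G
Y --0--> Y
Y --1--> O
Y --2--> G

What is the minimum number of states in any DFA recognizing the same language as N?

All states are reachable from the start state.
P0 = {A,B,G,H,O} | {I,Y}.
Split {A,B,G,H,O} by δ(·,0) → {A,B,H,O} and {G}.
Stable partition: {A,B,H,O} | {I,Y} | {G} — 3 equivalence classes.

3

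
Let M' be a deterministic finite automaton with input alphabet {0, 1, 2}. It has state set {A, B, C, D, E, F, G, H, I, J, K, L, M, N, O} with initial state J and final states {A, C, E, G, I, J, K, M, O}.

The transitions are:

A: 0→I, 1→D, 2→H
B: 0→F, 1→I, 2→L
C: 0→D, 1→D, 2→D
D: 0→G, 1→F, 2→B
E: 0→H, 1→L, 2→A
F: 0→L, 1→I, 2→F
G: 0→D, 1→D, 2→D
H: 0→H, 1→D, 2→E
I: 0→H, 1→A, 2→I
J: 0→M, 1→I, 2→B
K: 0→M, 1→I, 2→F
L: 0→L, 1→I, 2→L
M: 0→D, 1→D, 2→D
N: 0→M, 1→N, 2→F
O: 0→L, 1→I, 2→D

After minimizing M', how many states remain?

8

First remove the unreachable states {C,K,N,O}; 11 states remain.
P0 = {A,E,G,I,J,M} | {B,D,F,H,L}.
Refine {A,E,G,I,J,M} on symbol 0: members go to different blocks, giving {E,G,I,M} and {A,J}.
Split {E,G,I,M} by δ(·,1) → {E,G,M} and {I}.
Refine {E,G,M} on symbol 2: members go to different blocks, giving {G,M} and {E}.
Split {B,D,F,H,L} by δ(·,0) → {B,F,H,L} and {D}.
Split {B,F,H,L} by δ(·,1) → {B,F,L} and {H}.
On input 0, block {A,J} splits into {A} and {J}.
No further refinement is possible. Final partition (8 blocks): {G,M} | {B,F,L} | {A} | {I} | {E} | {D} | {H} | {J}.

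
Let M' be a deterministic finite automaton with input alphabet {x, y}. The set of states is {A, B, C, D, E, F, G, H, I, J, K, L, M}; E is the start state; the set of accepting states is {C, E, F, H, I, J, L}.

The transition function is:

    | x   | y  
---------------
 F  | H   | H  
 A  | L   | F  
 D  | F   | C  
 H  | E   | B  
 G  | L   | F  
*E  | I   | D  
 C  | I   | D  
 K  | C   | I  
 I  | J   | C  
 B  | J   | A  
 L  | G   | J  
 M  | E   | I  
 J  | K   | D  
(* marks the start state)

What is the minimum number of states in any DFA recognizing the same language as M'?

First remove the unreachable states {M}; 12 states remain.
Start with accepting vs non-accepting: {C,E,F,H,I,J,L} | {A,B,D,G,K}.
Split {C,E,F,H,I,J,L} by δ(·,x) → {C,E,F,H,I} and {J,L}.
Split {C,E,F,H,I} by δ(·,x) → {C,E,F,H} and {I}.
Refine {C,E,F,H} on symbol x: members go to different blocks, giving {C,E} and {F,H}.
Refine {A,B,D,G,K} on symbol x: members go to different blocks, giving {A,B,G} and {D} and {K}.
On input y, block {A,B,G} splits into {A,G} and {B}.
Split {J,L} by δ(·,x) → {J} and {L}.
On input x, block {F,H} splits into {F} and {H}.
The partition is now stable with 10 blocks: {C,E} | {A,G} | {J} | {I} | {F} | {D} | {K} | {B} | {L} | {H}.

10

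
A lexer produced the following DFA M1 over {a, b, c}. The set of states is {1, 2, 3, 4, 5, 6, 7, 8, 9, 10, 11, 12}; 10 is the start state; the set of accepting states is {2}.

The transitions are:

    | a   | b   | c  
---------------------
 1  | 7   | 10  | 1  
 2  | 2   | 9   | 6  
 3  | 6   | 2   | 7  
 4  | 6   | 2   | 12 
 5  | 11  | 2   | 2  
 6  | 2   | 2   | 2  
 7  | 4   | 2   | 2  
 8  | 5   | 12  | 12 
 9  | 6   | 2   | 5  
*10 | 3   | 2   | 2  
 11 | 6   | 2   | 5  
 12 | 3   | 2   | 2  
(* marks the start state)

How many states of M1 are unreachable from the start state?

Starting at 10 and following transitions, the reachable set is {2, 3, 4, 5, 6, 7, 9, 10, 11, 12}. That leaves 1, 8 unreachable — 2 in total.

2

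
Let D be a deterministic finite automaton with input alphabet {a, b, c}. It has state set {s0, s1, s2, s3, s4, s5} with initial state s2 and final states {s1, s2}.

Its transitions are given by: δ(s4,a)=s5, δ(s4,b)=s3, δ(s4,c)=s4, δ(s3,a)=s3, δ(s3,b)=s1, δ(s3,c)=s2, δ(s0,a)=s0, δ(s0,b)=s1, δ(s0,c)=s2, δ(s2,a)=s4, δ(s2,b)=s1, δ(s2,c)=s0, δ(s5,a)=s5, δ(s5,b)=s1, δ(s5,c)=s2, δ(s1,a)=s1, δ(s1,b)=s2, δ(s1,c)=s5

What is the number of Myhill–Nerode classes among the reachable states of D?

4

Start with accepting vs non-accepting: {s1,s2} | {s0,s3,s4,s5}.
Split {s1,s2} by δ(·,a) → {s1} and {s2}.
Split {s0,s3,s4,s5} by δ(·,b) → {s0,s3,s5} and {s4}.
No further refinement is possible. Final partition (4 blocks): {s1} | {s0,s3,s5} | {s2} | {s4}.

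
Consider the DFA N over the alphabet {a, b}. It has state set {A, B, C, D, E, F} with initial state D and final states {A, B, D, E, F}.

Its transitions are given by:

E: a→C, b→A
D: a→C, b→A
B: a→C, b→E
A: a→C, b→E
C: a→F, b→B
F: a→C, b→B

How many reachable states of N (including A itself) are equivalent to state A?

5

Start with accepting vs non-accepting: {A,B,D,E,F} | {C}.
No further refinement is possible. Final partition (2 blocks): {A,B,D,E,F} | {C}.
The equivalence class containing A is {A,B,D,E,F}, of size 5.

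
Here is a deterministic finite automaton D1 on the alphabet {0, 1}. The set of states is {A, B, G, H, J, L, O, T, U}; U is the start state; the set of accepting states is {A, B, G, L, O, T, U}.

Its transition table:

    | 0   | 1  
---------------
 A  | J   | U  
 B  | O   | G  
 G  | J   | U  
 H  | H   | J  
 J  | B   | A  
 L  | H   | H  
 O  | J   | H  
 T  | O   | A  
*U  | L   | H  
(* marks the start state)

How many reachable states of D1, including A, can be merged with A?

States {T} cannot be reached from the start state, so discard them.
P0 = {A,B,G,L,O,U} | {H,J}.
Split {A,B,G,L,O,U} by δ(·,0) → {A,G,L,O} and {B,U}.
Split {A,G,L,O} by δ(·,1) → {L,O} and {A,G}.
Split {H,J} by δ(·,0) → {J} and {H}.
Split {L,O} by δ(·,0) → {L} and {O}.
On input 0, block {B,U} splits into {U} and {B}.
No further refinement is possible. Final partition (7 blocks): {L} | {J} | {U} | {A,G} | {H} | {O} | {B}.
State A belongs to the block {A,G}, which has 2 states.

2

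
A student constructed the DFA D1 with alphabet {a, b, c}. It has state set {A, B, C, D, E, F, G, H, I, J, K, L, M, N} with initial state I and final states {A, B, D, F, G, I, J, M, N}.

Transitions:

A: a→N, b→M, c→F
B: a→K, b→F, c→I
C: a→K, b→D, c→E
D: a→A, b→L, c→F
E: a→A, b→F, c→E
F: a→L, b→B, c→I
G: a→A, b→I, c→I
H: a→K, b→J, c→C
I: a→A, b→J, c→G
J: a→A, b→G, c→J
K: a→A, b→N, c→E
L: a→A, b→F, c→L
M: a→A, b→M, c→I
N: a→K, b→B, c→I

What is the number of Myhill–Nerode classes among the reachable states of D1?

4

Reachable states from the start: {A,B,E,F,G,I,J,K,L,M,N}. Unreachable: {C,D,H} — drop them.
Initial partition by acceptance: {A,B,F,G,I,J,M,N} | {E,K,L}.
Split {A,B,F,G,I,J,M,N} by δ(·,a) → {A,G,I,J,M} and {B,F,N}.
Refine {A,G,I,J,M} on symbol a: members go to different blocks, giving {G,I,J,M} and {A}.
Stable partition: {G,I,J,M} | {E,K,L} | {B,F,N} | {A} — 4 equivalence classes.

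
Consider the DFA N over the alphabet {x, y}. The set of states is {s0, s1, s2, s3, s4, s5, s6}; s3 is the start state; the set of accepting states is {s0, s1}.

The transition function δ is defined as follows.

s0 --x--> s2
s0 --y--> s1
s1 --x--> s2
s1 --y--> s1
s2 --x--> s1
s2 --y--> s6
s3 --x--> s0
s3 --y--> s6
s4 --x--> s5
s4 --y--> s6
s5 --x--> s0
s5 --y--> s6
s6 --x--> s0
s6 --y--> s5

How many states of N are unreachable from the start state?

1

Starting at s3 and following transitions, the reachable set is {s0, s1, s2, s3, s5, s6}. That leaves s4 unreachable — 1 in total.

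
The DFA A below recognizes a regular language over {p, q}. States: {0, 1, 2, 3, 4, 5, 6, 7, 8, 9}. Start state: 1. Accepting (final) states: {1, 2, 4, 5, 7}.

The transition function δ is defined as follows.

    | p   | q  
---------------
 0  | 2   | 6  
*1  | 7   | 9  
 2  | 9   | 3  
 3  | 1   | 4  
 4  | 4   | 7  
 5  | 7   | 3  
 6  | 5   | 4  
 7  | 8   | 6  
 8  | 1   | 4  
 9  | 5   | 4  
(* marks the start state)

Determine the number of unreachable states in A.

2

No path from 1 leads to 0, 2; the other 8 states are all reachable.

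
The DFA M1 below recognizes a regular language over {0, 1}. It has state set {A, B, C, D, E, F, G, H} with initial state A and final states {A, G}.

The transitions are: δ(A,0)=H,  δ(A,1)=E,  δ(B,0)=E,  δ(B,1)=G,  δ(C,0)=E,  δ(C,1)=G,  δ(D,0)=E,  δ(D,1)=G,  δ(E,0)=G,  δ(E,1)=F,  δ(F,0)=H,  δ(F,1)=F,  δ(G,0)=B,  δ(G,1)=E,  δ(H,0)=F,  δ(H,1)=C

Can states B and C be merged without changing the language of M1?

Yes

States {D} cannot be reached from the start state, so discard them.
Initial partition by acceptance: {A,G} | {B,C,E,F,H}.
On input 0, block {B,C,E,F,H} splits into {B,C,F,H} and {E}.
On input 0, block {B,C,F,H} splits into {B,C} and {F,H}.
Split {A,G} by δ(·,0) → {A} and {G}.
Refine {F,H} on symbol 1: members go to different blocks, giving {F} and {H}.
Stable partition: {A} | {B,C} | {E} | {F} | {G} | {H} — 6 equivalence classes.
B and C lie in the same block of the stable partition, so they are equivalent — no string distinguishes them.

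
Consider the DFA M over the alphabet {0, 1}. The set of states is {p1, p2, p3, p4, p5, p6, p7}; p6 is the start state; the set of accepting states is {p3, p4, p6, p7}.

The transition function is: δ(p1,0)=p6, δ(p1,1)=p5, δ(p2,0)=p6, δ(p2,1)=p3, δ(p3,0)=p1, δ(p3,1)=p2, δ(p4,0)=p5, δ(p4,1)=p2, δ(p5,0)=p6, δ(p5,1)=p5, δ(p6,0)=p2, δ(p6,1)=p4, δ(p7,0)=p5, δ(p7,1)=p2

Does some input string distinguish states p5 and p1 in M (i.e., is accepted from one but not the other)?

No

First remove the unreachable states {p7}; 6 states remain.
Start with accepting vs non-accepting: {p3,p4,p6} | {p1,p2,p5}.
On input 1, block {p3,p4,p6} splits into {p3,p4} and {p6}.
On input 1, block {p1,p2,p5} splits into {p1,p5} and {p2}.
No further refinement is possible. Final partition (4 blocks): {p3,p4} | {p1,p5} | {p6} | {p2}.
p5 and p1 lie in the same block of the stable partition, so they are equivalent — no string distinguishes them.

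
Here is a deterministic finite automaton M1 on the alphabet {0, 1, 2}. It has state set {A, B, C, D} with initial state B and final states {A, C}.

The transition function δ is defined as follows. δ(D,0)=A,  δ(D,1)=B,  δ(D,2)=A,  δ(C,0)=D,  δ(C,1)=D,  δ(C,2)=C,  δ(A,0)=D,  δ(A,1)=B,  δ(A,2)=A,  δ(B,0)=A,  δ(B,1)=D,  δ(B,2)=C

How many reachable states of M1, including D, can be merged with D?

Initial partition by acceptance: {A,C} | {B,D}.
The partition is now stable with 2 blocks: {A,C} | {B,D}.
State D belongs to the block {B,D}, which has 2 states.

2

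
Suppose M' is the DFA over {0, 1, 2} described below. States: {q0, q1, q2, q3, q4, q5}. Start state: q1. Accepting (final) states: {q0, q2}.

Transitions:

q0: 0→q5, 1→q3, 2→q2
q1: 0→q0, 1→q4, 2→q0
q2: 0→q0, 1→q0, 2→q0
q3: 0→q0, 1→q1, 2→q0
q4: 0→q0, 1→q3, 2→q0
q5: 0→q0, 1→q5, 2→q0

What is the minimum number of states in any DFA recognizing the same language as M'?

All states are reachable from the start state.
P0 = {q0,q2} | {q1,q3,q4,q5}.
Split {q0,q2} by δ(·,0) → {q0} and {q2}.
No further refinement is possible. Final partition (3 blocks): {q0} | {q1,q3,q4,q5} | {q2}.

3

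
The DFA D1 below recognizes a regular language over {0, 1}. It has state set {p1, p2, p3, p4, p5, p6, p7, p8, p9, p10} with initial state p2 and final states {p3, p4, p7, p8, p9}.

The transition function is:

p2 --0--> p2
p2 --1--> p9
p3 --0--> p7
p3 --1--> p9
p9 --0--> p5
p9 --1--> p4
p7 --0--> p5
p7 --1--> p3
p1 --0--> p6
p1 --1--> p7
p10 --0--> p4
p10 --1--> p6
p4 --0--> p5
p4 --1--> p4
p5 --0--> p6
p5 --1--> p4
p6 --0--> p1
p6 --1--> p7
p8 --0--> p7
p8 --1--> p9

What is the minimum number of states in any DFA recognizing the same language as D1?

6

Reachable states from the start: {p1,p2,p3,p4,p5,p6,p7,p9}. Unreachable: {p8,p10} — drop them.
P0 = {p3,p4,p7,p9} | {p1,p2,p5,p6}.
Refine {p3,p4,p7,p9} on symbol 0: members go to different blocks, giving {p4,p7,p9} and {p3}.
Refine {p4,p7,p9} on symbol 1: members go to different blocks, giving {p4,p9} and {p7}.
Refine {p1,p2,p5,p6} on symbol 1: members go to different blocks, giving {p1,p6} and {p2,p5}.
Split {p2,p5} by δ(·,0) → {p2} and {p5}.
No further refinement is possible. Final partition (6 blocks): {p4,p9} | {p1,p6} | {p3} | {p7} | {p2} | {p5}.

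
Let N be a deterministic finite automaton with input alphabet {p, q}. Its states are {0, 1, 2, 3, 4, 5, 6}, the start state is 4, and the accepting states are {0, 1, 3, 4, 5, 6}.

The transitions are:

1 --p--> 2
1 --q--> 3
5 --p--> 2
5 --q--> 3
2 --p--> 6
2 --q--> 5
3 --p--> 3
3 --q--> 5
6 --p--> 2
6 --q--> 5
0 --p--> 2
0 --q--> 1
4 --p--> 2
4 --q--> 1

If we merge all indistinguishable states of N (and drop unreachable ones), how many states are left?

States {0} cannot be reached from the start state, so discard them.
P0 = {1,3,4,5,6} | {2}.
On input p, block {1,3,4,5,6} splits into {1,4,5,6} and {3}.
Split {1,4,5,6} by δ(·,q) → {1,5} and {4,6}.
No further refinement is possible. Final partition (4 blocks): {1,5} | {2} | {3} | {4,6}.

4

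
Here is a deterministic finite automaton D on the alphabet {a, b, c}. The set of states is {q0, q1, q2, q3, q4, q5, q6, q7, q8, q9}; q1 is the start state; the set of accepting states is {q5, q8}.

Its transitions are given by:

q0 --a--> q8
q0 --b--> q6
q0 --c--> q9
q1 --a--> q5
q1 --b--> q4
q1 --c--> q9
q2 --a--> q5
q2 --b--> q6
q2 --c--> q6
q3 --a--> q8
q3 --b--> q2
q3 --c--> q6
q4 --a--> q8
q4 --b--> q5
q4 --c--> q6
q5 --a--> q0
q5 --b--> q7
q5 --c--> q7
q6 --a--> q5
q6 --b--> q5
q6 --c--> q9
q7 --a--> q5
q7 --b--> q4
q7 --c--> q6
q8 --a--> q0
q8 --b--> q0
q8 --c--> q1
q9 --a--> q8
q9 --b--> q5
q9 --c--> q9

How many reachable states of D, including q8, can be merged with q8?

2

Reachable states from the start: {q0,q1,q4,q5,q6,q7,q8,q9}. Unreachable: {q2,q3} — drop them.
P0 = {q5,q8} | {q0,q1,q4,q6,q7,q9}.
On input b, block {q0,q1,q4,q6,q7,q9} splits into {q0,q1,q7} and {q4,q6,q9}.
Stable partition: {q5,q8} | {q0,q1,q7} | {q4,q6,q9} — 3 equivalence classes.
The equivalence class containing q8 is {q5,q8}, of size 2.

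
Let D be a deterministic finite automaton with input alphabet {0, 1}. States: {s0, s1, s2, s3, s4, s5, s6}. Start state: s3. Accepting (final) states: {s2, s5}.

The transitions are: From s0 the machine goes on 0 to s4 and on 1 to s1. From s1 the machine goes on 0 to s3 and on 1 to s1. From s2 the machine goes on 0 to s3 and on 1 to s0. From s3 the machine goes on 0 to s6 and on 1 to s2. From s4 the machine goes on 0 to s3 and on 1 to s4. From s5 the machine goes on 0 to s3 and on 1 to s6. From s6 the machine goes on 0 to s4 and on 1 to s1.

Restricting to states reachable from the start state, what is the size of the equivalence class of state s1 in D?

2

States {s5} cannot be reached from the start state, so discard them.
Initial partition by acceptance: {s2} | {s0,s1,s3,s4,s6}.
On input 1, block {s0,s1,s3,s4,s6} splits into {s0,s1,s4,s6} and {s3}.
On input 0, block {s0,s1,s4,s6} splits into {s0,s6} and {s1,s4}.
The partition is now stable with 4 blocks: {s2} | {s0,s6} | {s3} | {s1,s4}.
The equivalence class containing s1 is {s1,s4}, of size 2.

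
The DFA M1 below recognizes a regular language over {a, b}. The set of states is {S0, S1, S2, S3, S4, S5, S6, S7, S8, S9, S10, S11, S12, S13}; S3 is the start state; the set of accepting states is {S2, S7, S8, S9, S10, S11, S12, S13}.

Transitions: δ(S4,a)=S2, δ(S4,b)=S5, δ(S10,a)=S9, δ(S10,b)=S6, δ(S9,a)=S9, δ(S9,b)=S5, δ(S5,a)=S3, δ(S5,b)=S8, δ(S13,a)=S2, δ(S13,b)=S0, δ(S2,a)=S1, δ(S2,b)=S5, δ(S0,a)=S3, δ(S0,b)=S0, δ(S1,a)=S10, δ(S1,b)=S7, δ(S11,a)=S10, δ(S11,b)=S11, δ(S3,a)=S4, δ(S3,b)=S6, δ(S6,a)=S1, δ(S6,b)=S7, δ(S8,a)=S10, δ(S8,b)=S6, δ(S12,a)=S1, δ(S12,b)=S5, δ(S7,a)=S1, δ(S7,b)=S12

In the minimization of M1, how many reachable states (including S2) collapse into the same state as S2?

First remove the unreachable states {S0,S11,S13}; 11 states remain.
Initial partition by acceptance: {S2,S7,S8,S9,S10,S12} | {S1,S3,S4,S5,S6}.
On input a, block {S2,S7,S8,S9,S10,S12} splits into {S2,S7,S12} and {S8,S9,S10}.
Refine {S2,S7,S12} on symbol b: members go to different blocks, giving {S2,S12} and {S7}.
Refine {S1,S3,S4,S5,S6} on symbol a: members go to different blocks, giving {S3,S5,S6} and {S1} and {S4}.
Refine {S3,S5,S6} on symbol a: members go to different blocks, giving {S3} and {S5} and {S6}.
Refine {S8,S9,S10} on symbol b: members go to different blocks, giving {S8,S10} and {S9}.
Refine {S8,S10} on symbol a: members go to different blocks, giving {S8} and {S10}.
The partition is now stable with 10 blocks: {S2,S12} | {S3} | {S8} | {S7} | {S1} | {S4} | {S5} | {S6} | {S9} | {S10}.
The equivalence class containing S2 is {S2,S12}, of size 2.

2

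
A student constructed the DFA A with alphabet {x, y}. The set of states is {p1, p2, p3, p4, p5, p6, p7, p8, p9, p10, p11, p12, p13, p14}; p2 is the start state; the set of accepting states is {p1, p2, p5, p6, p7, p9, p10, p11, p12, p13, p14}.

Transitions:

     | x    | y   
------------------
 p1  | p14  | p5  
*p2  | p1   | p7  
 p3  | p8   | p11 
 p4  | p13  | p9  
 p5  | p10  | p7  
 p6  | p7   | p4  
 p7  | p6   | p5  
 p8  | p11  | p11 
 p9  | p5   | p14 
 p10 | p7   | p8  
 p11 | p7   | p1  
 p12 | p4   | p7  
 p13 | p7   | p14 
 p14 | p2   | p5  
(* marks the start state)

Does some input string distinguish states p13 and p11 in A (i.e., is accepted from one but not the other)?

First remove the unreachable states {p3,p12}; 12 states remain.
Initial partition by acceptance: {p1,p2,p5,p6,p7,p9,p10,p11,p13,p14} | {p4,p8}.
On input y, block {p1,p2,p5,p6,p7,p9,p10,p11,p13,p14} splits into {p1,p2,p5,p7,p9,p11,p13,p14} and {p6,p10}.
On input x, block {p1,p2,p5,p7,p9,p11,p13,p14} splits into {p1,p2,p9,p11,p13,p14} and {p5,p7}.
Refine {p1,p2,p9,p11,p13,p14} on symbol x: members go to different blocks, giving {p1,p2,p14} and {p9,p11,p13}.
Stable partition: {p1,p2,p14} | {p4,p8} | {p6,p10} | {p5,p7} | {p9,p11,p13} — 5 equivalence classes.
p13 and p11 lie in the same block of the stable partition, so they are equivalent — no string distinguishes them.

No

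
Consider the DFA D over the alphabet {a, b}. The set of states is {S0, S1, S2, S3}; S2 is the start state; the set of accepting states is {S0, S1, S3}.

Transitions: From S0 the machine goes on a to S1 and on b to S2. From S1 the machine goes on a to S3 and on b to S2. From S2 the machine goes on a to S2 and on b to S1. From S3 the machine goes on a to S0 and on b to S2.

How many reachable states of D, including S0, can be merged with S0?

Every state is reachable, so we keep all 4.
Start with accepting vs non-accepting: {S0,S1,S3} | {S2}.
No further refinement is possible. Final partition (2 blocks): {S0,S1,S3} | {S2}.
The equivalence class containing S0 is {S0,S1,S3}, of size 3.

3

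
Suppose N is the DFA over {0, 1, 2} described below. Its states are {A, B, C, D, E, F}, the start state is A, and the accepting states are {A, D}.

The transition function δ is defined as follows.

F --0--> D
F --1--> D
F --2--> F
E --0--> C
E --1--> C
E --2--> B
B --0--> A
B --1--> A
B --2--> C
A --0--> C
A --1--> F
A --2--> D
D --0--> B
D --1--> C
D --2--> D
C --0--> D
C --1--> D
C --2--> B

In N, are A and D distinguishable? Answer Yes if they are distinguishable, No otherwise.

Reachable states from the start: {A,B,C,D,F}. Unreachable: {E} — drop them.
Start with accepting vs non-accepting: {A,D} | {B,C,F}.
Stable partition: {A,D} | {B,C,F} — 2 equivalence classes.
A and D lie in the same block of the stable partition, so they are equivalent — no string distinguishes them.

No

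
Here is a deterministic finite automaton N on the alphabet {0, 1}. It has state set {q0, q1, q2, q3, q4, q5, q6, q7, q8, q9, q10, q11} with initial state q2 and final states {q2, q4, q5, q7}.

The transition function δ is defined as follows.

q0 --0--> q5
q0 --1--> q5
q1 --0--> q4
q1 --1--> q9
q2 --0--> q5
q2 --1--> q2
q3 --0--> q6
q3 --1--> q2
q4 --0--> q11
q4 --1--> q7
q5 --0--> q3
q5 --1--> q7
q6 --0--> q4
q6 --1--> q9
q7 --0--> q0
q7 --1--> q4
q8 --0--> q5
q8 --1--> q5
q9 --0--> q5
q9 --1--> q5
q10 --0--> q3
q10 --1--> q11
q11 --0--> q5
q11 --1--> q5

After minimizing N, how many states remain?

States {q1,q8,q10} cannot be reached from the start state, so discard them.
Start with accepting vs non-accepting: {q2,q4,q5,q7} | {q0,q3,q6,q9,q11}.
Refine {q2,q4,q5,q7} on symbol 0: members go to different blocks, giving {q4,q5,q7} and {q2}.
On input 0, block {q0,q3,q6,q9,q11} splits into {q0,q6,q9,q11} and {q3}.
Refine {q4,q5,q7} on symbol 0: members go to different blocks, giving {q4,q7} and {q5}.
Refine {q0,q6,q9,q11} on symbol 0: members go to different blocks, giving {q0,q9,q11} and {q6}.
No further refinement is possible. Final partition (6 blocks): {q4,q7} | {q0,q9,q11} | {q2} | {q3} | {q5} | {q6}.

6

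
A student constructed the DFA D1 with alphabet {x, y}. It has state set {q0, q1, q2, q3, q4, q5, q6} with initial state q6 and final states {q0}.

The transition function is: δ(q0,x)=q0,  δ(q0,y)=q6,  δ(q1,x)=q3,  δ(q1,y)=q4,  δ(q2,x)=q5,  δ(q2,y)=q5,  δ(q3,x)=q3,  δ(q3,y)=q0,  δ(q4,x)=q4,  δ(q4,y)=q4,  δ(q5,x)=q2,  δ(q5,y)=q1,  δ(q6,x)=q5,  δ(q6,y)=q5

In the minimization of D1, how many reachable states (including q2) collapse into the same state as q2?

2

All states are reachable from the start state.
Initial partition by acceptance: {q0} | {q1,q2,q3,q4,q5,q6}.
Split {q1,q2,q3,q4,q5,q6} by δ(·,y) → {q1,q2,q4,q5,q6} and {q3}.
Refine {q1,q2,q4,q5,q6} on symbol x: members go to different blocks, giving {q2,q4,q5,q6} and {q1}.
Refine {q2,q4,q5,q6} on symbol y: members go to different blocks, giving {q2,q4,q6} and {q5}.
On input x, block {q2,q4,q6} splits into {q2,q6} and {q4}.
No further refinement is possible. Final partition (6 blocks): {q0} | {q2,q6} | {q3} | {q1} | {q5} | {q4}.
The equivalence class containing q2 is {q2,q6}, of size 2.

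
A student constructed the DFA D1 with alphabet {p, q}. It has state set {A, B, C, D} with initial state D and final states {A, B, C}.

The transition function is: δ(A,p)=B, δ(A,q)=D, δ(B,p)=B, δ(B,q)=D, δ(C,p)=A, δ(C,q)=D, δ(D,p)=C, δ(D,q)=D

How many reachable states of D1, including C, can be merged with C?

Start with accepting vs non-accepting: {A,B,C} | {D}.
The partition is now stable with 2 blocks: {A,B,C} | {D}.
State C belongs to the block {A,B,C}, which has 3 states.

3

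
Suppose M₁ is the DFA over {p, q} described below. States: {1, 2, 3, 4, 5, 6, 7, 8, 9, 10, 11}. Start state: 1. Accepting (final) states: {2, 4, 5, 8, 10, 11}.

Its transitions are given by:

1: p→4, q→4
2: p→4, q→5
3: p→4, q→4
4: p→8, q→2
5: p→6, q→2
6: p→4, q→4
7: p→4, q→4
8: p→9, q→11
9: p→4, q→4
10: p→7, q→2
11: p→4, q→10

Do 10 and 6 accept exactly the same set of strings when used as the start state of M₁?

No

Reachable states from the start: {1,2,4,5,6,7,8,9,10,11}. Unreachable: {3} — drop them.
P0 = {2,4,5,8,10,11} | {1,6,7,9}.
On input p, block {2,4,5,8,10,11} splits into {2,4,11} and {5,8,10}.
Split {2,4,11} by δ(·,p) → {2,11} and {4}.
The partition is now stable with 4 blocks: {2,11} | {1,6,7,9} | {5,8,10} | {4}.
10 and 6 end up in different blocks, so they are distinguishable. For instance, the string 'ε' is accepted from only 10.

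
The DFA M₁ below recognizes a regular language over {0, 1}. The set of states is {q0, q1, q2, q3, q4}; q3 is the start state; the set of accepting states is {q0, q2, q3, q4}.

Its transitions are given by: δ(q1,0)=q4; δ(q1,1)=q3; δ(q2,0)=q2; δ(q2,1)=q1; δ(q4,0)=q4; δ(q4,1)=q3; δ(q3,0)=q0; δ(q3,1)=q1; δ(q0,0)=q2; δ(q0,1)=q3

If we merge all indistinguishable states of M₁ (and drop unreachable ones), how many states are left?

5

All states are reachable from the start state.
Initial partition by acceptance: {q0,q2,q3,q4} | {q1}.
Split {q0,q2,q3,q4} by δ(·,1) → {q0,q4} and {q2,q3}.
Refine {q0,q4} on symbol 0: members go to different blocks, giving {q0} and {q4}.
Refine {q2,q3} on symbol 0: members go to different blocks, giving {q2} and {q3}.
The partition is now stable with 5 blocks: {q0} | {q1} | {q2} | {q4} | {q3}.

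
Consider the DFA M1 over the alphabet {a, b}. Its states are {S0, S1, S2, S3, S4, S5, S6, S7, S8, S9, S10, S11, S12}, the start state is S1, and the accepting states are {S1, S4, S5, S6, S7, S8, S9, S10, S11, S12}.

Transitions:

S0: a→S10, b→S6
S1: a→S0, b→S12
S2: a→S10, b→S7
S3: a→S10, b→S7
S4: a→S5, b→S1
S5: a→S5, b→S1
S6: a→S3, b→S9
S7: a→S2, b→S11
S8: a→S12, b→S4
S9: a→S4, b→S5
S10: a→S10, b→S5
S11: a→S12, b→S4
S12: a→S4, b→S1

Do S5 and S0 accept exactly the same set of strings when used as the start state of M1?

First remove the unreachable states {S8}; 12 states remain.
Initial partition by acceptance: {S1,S4,S5,S6,S7,S9,S10,S11,S12} | {S0,S2,S3}.
Split {S1,S4,S5,S6,S7,S9,S10,S11,S12} by δ(·,a) → {S4,S5,S9,S10,S11,S12} and {S1,S6,S7}.
Split {S4,S5,S9,S10,S11,S12} by δ(·,b) → {S4,S5,S12} and {S9,S10,S11}.
Refine {S1,S6,S7} on symbol b: members go to different blocks, giving {S6,S7} and {S1}.
Refine {S9,S10,S11} on symbol a: members go to different blocks, giving {S9,S11} and {S10}.
Stable partition: {S4,S5,S12} | {S0,S2,S3} | {S6,S7} | {S9,S11} | {S1} | {S10} — 6 equivalence classes.
S5 and S0 end up in different blocks, so they are distinguishable. For instance, the string 'ε' is accepted from only S5.

No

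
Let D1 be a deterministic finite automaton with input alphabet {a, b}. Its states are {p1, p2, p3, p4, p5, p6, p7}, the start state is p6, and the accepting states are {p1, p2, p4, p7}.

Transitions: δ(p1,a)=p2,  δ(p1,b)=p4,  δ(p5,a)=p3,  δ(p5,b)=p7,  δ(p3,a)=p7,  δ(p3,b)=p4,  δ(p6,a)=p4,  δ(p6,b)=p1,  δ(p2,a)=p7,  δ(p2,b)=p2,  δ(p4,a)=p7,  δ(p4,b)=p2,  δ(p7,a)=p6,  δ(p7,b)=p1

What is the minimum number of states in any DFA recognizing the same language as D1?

4

Reachable states from the start: {p1,p2,p4,p6,p7}. Unreachable: {p3,p5} — drop them.
P0 = {p1,p2,p4,p7} | {p6}.
Split {p1,p2,p4,p7} by δ(·,a) → {p1,p2,p4} and {p7}.
Split {p1,p2,p4} by δ(·,a) → {p2,p4} and {p1}.
No further refinement is possible. Final partition (4 blocks): {p2,p4} | {p6} | {p7} | {p1}.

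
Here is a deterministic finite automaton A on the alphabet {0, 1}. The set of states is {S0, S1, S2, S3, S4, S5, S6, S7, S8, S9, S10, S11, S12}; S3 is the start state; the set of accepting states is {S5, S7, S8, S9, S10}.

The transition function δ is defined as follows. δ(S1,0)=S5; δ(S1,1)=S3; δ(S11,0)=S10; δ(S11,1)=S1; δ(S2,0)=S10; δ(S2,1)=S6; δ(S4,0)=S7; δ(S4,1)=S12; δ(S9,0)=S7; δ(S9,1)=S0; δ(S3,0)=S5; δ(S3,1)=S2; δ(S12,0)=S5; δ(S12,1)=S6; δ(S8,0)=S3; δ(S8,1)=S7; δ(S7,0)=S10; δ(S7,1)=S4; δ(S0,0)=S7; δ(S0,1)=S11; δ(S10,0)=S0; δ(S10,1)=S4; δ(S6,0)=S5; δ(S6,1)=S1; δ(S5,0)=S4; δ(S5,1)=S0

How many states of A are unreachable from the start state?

2

No path from S3 leads to S8, S9; the other 11 states are all reachable.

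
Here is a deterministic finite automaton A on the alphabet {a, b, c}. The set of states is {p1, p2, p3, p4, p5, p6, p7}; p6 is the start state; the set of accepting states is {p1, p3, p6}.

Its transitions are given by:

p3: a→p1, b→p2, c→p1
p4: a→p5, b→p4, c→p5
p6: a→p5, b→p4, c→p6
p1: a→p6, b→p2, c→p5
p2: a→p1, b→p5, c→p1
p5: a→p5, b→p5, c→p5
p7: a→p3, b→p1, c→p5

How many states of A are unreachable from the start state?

No path from p6 leads to p1, p2, p3, p7; the other 3 states are all reachable.

4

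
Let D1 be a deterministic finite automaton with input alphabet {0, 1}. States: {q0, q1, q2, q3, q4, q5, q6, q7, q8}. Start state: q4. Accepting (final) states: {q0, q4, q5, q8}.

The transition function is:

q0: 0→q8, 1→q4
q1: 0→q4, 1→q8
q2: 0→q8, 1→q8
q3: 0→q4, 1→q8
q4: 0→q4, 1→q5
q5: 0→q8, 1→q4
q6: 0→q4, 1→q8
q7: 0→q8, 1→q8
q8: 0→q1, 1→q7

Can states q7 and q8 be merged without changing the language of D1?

No

Reachable states from the start: {q1,q4,q5,q7,q8}. Unreachable: {q0,q2,q3,q6} — drop them.
P0 = {q4,q5,q8} | {q1,q7}.
Split {q4,q5,q8} by δ(·,0) → {q4,q5} and {q8}.
Refine {q4,q5} on symbol 0: members go to different blocks, giving {q4} and {q5}.
Split {q1,q7} by δ(·,0) → {q1} and {q7}.
The partition is now stable with 5 blocks: {q4} | {q1} | {q8} | {q5} | {q7}.
q7 and q8 end up in different blocks, so they are distinguishable. For instance, the string 'ε' is accepted from only q8.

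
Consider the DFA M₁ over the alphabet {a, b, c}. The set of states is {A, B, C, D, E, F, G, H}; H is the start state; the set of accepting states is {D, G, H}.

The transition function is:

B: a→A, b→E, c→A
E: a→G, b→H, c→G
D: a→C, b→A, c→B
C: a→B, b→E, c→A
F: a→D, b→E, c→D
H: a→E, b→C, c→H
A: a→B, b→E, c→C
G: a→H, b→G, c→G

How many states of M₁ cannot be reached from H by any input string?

2

Starting at H and following transitions, the reachable set is {A, B, C, E, G, H}. That leaves D, F unreachable — 2 in total.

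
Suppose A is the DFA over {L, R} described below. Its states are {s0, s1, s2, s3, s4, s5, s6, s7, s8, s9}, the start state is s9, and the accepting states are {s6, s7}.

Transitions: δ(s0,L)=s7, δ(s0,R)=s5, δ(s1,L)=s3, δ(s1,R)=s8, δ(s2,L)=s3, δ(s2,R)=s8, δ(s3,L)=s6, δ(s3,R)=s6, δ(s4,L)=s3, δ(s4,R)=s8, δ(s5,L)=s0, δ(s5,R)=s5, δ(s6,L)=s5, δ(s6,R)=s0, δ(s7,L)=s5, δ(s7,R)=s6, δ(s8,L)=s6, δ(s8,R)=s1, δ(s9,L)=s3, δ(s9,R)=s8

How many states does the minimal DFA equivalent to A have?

7

Reachable states from the start: {s0,s1,s3,s5,s6,s7,s8,s9}. Unreachable: {s2,s4} — drop them.
Initial partition by acceptance: {s6,s7} | {s0,s1,s3,s5,s8,s9}.
On input R, block {s6,s7} splits into {s6} and {s7}.
Refine {s0,s1,s3,s5,s8,s9} on symbol L: members go to different blocks, giving {s1,s5,s9} and {s3,s8} and {s0}.
Split {s1,s5,s9} by δ(·,L) → {s1,s9} and {s5}.
Refine {s3,s8} on symbol R: members go to different blocks, giving {s3} and {s8}.
No further refinement is possible. Final partition (7 blocks): {s6} | {s1,s9} | {s7} | {s3} | {s0} | {s5} | {s8}.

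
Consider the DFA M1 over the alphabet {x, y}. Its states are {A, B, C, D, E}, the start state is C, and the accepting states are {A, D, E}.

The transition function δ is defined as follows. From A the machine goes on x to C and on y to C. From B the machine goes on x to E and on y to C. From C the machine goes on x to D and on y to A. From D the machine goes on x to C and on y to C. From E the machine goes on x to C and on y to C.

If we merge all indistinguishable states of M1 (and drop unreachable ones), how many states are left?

States {B,E} cannot be reached from the start state, so discard them.
Start with accepting vs non-accepting: {A,D} | {C}.
Stable partition: {A,D} | {C} — 2 equivalence classes.

2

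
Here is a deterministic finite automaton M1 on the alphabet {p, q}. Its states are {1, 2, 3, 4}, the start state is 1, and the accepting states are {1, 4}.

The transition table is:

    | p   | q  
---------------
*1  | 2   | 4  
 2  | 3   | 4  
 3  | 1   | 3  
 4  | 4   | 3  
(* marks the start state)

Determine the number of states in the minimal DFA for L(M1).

P0 = {1,4} | {2,3}.
Split {1,4} by δ(·,p) → {1} and {4}.
Refine {2,3} on symbol p: members go to different blocks, giving {2} and {3}.
No further refinement is possible. Final partition (4 blocks): {1} | {2} | {4} | {3}.

4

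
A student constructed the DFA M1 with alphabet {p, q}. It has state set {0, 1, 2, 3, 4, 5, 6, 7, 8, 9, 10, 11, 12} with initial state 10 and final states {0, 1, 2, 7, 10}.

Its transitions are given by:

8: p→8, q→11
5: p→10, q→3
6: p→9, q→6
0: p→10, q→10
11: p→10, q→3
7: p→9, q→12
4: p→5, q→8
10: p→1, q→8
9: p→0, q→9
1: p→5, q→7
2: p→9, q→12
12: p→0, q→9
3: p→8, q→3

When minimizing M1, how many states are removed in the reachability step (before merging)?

No path from 10 leads to 2, 4, 6; the other 10 states are all reachable.

3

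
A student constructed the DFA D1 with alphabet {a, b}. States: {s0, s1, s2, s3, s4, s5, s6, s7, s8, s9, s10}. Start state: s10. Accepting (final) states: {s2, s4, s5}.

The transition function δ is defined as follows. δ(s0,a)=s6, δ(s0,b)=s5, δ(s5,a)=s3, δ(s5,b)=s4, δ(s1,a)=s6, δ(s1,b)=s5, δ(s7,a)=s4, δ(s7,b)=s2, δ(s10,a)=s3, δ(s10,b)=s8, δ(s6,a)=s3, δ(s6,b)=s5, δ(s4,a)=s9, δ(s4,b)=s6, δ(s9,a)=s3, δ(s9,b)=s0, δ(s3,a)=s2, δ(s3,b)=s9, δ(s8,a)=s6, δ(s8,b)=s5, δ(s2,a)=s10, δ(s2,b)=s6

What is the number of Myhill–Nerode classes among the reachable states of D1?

First remove the unreachable states {s1,s7}; 9 states remain.
P0 = {s2,s4,s5} | {s0,s3,s6,s8,s9,s10}.
On input b, block {s2,s4,s5} splits into {s2,s4} and {s5}.
Refine {s0,s3,s6,s8,s9,s10} on symbol a: members go to different blocks, giving {s0,s6,s8,s9,s10} and {s3}.
On input a, block {s0,s6,s8,s9,s10} splits into {s6,s9,s10} and {s0,s8}.
Refine {s6,s9,s10} on symbol b: members go to different blocks, giving {s9,s10} and {s6}.
No further refinement is possible. Final partition (6 blocks): {s2,s4} | {s9,s10} | {s5} | {s3} | {s0,s8} | {s6}.

6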